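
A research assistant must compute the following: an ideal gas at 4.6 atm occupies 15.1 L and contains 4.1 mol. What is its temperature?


PV = nRT  (R = 0.08206 L·atm/(mol·K))
T = PV/(nR) = 4.6×15.1/(4.1×0.08206)
= 69.46/0.336446
= 206.45 K

206.45 K


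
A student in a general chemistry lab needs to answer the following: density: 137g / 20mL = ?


ρ = mass/volume
= 137/20
= 6.85 g/mL

6.85 g/mL


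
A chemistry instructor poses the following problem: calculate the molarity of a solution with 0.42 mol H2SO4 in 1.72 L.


M = n/V = 0.42/1.72 = 0.244 mol/L

0.244 M


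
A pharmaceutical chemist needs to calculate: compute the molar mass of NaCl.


M(NaCl) = 1×22.99 + 1×35.45
= 22.99 + 35.45
= 58.44 g/mol

58.44 g/mol


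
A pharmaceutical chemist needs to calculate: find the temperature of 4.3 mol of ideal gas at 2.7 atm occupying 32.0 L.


PV = nRT  (R = 0.08206 L·atm/(mol·K))
T = PV/(nR) = 2.7×32.0/(4.3×0.08206)
= 86.40/0.352858
= 244.86 K

244.86 K


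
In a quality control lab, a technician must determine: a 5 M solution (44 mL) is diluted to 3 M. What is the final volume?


C1V1 = C2V2
5 × 44 = 3 × V2
V2 = 220/3 = 73.33 mL

73.33 mL


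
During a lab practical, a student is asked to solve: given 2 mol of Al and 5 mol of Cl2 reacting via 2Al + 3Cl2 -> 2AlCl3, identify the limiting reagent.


Mole ratio available / coefficient:
  Al: 2/2 = 1.000
  Cl2: 5/3 = 1.667
Smaller ratio is limiting.

Al


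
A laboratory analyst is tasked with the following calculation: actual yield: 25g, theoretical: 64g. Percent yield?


% yield = actual/theoretical × 100
= 25/64 × 100
= 39.06%

39.06%


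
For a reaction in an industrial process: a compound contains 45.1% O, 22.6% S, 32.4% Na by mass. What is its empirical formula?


Assume 100 g sample. Moles of each element:
  O: 45.1/16.0 = 2.819 mol
  S: 22.6/32.07 = 0.705 mol
  Na: 32.4/22.99 = 1.409 mol
Divide by smallest (0.705):
  O: 2.819/0.705 = 4.0
  S: 0.705/0.705 = 1.0
  Na: 1.409/0.705 = 2.0
Empirical formula: Na2SO4

Na2SO4


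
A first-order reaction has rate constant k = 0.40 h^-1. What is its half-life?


t½ = ln2/k = 0.693147/(0.40 h^-1)
= 1.733 h

1.733 h


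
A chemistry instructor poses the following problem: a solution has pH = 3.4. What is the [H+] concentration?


[H+] = 10^(-pH) = 10^(-3.4)
= 3.98×10^-4 M

3.98×10^-4 M


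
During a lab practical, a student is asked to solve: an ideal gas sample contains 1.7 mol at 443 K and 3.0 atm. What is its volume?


PV = nRT  (R = 0.08206 L·atm/(mol·K))
V = nRT/P = 1.7×0.08206×443/3.0
= 20.6 L

20.6 L


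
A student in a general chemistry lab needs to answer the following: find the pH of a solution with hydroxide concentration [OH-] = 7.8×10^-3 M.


pOH = -log10([OH-]) = -log10(7.8×10^-3)
= 3 - log10(7.8) = 2.11
pH = 14 - pOH = 14 - 2.11 = 11.89

11.89


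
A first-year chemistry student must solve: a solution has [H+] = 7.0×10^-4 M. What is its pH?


pH = -log10([H+]) = -log10(7.0×10^-4)
= 4 - log10(7.0)
= 4 - 0.85
= 3.15

3.15


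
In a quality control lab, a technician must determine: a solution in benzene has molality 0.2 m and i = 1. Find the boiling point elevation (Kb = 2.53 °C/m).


ΔTb = Kb × m × i
= 2.53 × 0.2 × 1
= 0.506 °C

0.506 °C


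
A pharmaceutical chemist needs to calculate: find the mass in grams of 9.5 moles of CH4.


M(CH4) = 16.04 g/mol
mass = n × M = 9.5 × 16.04 = 152.38 g

152.38 g


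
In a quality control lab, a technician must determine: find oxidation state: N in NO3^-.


x + 3(-2) = -1, so x = +5
Oxidation number: +5

+5


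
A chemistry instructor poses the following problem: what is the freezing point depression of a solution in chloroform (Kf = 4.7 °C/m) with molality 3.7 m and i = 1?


ΔTf = Kf × m × i
= 4.7 × 3.7 × 1
= 17.39 °C

17.39 °C


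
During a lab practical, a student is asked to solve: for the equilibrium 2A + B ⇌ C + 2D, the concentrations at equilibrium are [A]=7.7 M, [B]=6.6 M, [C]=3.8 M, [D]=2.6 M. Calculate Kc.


Kc = [C][D]^2/([A]^2[B])
= (3.8^1 × 2.6^2)/(7.7^2 × 6.6^1)
= 25.688/391.314
= 0.06565

0.06565


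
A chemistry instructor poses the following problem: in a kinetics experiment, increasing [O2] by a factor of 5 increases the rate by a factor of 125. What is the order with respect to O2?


rate ∝ [O2]^n
5^n = 125 → n = 3
Order in O2: 3

3


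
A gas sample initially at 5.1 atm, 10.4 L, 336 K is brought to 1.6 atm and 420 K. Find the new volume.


P1V1/T1 = P2V2/T2
V2 = P1V1T2/(T1P2)
= 5.1×10.4×420/(336×1.6)
= 41.438 L

41.438 L


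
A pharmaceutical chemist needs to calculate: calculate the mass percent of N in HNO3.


M(HNO3) = 1×1.008 + 1×14.01 + 3×16.0 = 63.018 g/mol
Mass of N = 1 × 14.01 = 14.01 g/mol
% N = 14.01/63.018 × 100 = 22.23%

22.23%


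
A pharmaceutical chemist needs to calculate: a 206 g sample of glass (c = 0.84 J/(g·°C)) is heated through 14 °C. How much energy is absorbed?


q = mcΔT = 206 × 0.84 × 14
= 2422.56 J

2422.56 J


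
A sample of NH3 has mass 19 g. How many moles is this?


M(NH3) = 17.03 g/mol
n = mass/M = 19/17.03 = 1.1157 mol

1.1157 mol


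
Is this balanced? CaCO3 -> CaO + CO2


Equation: CaCO3 -> CaO + CO2
Check atoms: C: 1=1, Ca: 1=1, O: 3=3
Balanced

Yes, balanced


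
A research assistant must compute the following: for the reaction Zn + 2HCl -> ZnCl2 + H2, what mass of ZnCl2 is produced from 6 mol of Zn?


Mole ratio ZnCl2:Zn = 1:1
n(ZnCl2) = 6 × 1/1 = 6.000 mol
mass = 6.000 × 136.28 = 817.68 g

817.68 g


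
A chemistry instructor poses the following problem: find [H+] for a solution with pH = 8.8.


[H+] = 10^(-pH) = 10^(-8.8)
= 1.58×10^-9 M

1.58×10^-9 M


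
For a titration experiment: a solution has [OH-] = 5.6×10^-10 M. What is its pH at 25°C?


pOH = -log10([OH-]) = -log10(5.6×10^-10)
= 10 - log10(5.6) = 9.25
pH = 14 - pOH = 14 - 9.25 = 4.75

4.75


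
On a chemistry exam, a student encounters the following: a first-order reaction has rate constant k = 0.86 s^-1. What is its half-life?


t½ = ln2/k = 0.693147/(0.86 s^-1)
= 0.8060 s

0.8060 s


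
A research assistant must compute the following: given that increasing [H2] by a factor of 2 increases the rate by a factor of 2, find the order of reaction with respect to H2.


rate ∝ [H2]^n
2^n = 2 → n = 1
Order in H2: 1

1


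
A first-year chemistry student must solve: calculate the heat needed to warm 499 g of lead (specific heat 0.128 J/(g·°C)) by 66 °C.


q = mcΔT = 499 × 0.128 × 66
= 4215.55 J

4215.55 J


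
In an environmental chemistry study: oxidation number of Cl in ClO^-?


x + (-2) = -1, so x = +1
Oxidation number: +1

+1


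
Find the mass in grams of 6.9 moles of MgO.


M(MgO) = 40.31 g/mol
mass = n × M = 6.9 × 40.31 = 278.14 g

278.14 g


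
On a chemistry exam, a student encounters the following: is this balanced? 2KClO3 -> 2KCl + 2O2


Equation: 2KClO3 -> 2KCl + 2O2
Check atoms: Cl: 2=2, K: 2=2, O: 6≠4
Not balanced

No, not balanced


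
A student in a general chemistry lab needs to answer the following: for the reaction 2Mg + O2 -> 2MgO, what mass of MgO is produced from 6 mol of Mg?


Mole ratio MgO:Mg = 2:2
n(MgO) = 6 × 2/2 = 6.000 mol
mass = 6.000 × 40.31 = 241.86 g

241.86 g


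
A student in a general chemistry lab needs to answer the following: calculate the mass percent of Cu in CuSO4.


M(CuSO4) = 1×63.55 + 1×32.07 + 4×16.0 = 159.62 g/mol
Mass of Cu = 1 × 63.55 = 63.55 g/mol
% Cu = 63.55/159.62 × 100 = 39.81%

39.81%


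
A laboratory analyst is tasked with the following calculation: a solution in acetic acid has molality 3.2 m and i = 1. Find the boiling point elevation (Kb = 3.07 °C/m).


ΔTb = Kb × m × i
= 3.07 × 3.2 × 1
= 9.824 °C

9.824 °C


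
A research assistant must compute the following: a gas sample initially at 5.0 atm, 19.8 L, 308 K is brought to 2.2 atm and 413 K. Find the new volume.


P1V1/T1 = P2V2/T2
V2 = P1V1T2/(T1P2)
= 5.0×19.8×413/(308×2.2)
= 60.341 L

60.341 L


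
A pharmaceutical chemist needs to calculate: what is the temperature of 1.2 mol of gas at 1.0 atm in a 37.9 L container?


PV = nRT  (R = 0.08206 L·atm/(mol·K))
T = PV/(nR) = 1.0×37.9/(1.2×0.08206)
= 37.90/0.098472
= 384.88 K

384.88 K


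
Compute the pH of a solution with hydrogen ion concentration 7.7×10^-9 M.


pH = -log10([H+]) = -log10(7.7×10^-9)
= 9 - log10(7.7)
= 9 - 0.89
= 8.11

8.11


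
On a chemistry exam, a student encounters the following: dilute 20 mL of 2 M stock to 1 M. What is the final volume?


C1V1 = C2V2
2 × 20 = 1 × V2
V2 = 40/1 = 40.0 mL

40.0 mL


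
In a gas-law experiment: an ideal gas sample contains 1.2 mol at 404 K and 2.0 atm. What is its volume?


PV = nRT  (R = 0.08206 L·atm/(mol·K))
V = nRT/P = 1.2×0.08206×404/2.0
= 19.891 L

19.891 L


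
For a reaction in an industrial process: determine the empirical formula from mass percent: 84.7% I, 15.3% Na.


Assume 100 g sample. Moles of each element:
  I: 84.7/126.9 = 0.667 mol
  Na: 15.3/22.99 = 0.666 mol
Divide by smallest (0.666):
  I: 0.667/0.666 = 1.0
  Na: 0.666/0.666 = 1.0
Empirical formula: NaI

NaI


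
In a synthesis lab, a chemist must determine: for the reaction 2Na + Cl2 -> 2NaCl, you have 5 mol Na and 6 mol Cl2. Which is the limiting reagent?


Mole ratio available / coefficient:
  Na: 5/2 = 2.500
  Cl2: 6/1 = 6.000
Smaller ratio is limiting.

Na


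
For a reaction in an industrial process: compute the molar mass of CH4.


M(CH4) = 1×12.01 + 4×1.008
= 12.01 + 4.03
= 16.04 g/mol

16.04 g/mol


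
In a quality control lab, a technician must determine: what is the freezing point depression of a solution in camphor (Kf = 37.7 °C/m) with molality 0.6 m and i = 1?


ΔTf = Kf × m × i
= 37.7 × 0.6 × 1
= 22.62 °C

22.62 °C


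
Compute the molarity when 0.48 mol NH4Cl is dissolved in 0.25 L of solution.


M = n/V = 0.48/0.25 = 1.920 mol/L

1.920 M


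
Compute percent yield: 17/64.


% yield = actual/theoretical × 100
= 17/64 × 100
= 26.56%

26.56%


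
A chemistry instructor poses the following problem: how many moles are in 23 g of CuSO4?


M(CuSO4) = 159.62 g/mol
n = mass/M = 23/159.62 = 0.1441 mol

0.1441 mol


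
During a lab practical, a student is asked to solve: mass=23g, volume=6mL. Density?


ρ = mass/volume
= 23/6
= 3.833 g/mL

3.833 g/mL


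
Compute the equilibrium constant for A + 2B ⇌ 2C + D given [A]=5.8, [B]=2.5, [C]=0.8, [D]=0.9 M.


Kc = [C]^2[D]/([A][B]^2)
= (0.8^2 × 0.9^1)/(5.8^1 × 2.5^2)
= 0.576/36.25
= 0.01589

0.01589


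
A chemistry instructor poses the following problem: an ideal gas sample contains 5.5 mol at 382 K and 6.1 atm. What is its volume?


PV = nRT  (R = 0.08206 L·atm/(mol·K))
V = nRT/P = 5.5×0.08206×382/6.1
= 28.264 L

28.264 L


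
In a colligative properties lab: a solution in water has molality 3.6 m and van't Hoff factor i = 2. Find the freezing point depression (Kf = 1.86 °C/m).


ΔTf = Kf × m × i
= 1.86 × 3.6 × 2
= 13.392 °C

13.392 °C


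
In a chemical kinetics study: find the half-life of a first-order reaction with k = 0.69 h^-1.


t½ = ln2/k = 0.693147/(0.69 h^-1)
= 1.005 h

1.005 h


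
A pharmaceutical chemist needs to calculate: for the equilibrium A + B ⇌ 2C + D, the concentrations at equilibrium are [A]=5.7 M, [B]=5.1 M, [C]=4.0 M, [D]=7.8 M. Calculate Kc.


Kc = [C]^2[D]/([A][B])
= (4.0^2 × 7.8^1)/(5.7^1 × 5.1^1)
= 124.8/29.07
= 4.293

4.293


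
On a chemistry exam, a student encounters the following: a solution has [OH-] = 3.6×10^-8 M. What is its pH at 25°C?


pOH = -log10([OH-]) = -log10(3.6×10^-8)
= 8 - log10(3.6) = 7.44
pH = 14 - pOH = 14 - 7.44 = 6.56

6.56


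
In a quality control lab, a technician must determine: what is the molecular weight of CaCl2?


M(CaCl2) = 1×40.08 + 2×35.45
= 40.08 + 70.9
= 110.98 g/mol

110.98 g/mol


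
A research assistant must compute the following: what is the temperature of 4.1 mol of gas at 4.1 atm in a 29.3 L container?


PV = nRT  (R = 0.08206 L·atm/(mol·K))
T = PV/(nR) = 4.1×29.3/(4.1×0.08206)
= 120.13/0.336446
= 357.06 K

357.06 K


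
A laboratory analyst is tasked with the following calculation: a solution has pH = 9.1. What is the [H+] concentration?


[H+] = 10^(-pH) = 10^(-9.1)
= 7.94×10^-10 M

7.94×10^-10 M


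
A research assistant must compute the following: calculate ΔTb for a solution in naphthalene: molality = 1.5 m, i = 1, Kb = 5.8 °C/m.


ΔTb = Kb × m × i
= 5.8 × 1.5 × 1
= 8.7 °C

8.7 °C


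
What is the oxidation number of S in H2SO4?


2(+1) + x + 4(-2) = 0, so x = +6
Oxidation number: +6

+6


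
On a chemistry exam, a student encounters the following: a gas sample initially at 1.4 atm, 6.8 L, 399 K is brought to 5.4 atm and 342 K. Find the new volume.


P1V1/T1 = P2V2/T2
V2 = P1V1T2/(T1P2)
= 1.4×6.8×342/(399×5.4)
= 1.511 L

1.511 L


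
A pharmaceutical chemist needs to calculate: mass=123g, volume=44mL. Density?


ρ = mass/volume
= 123/44
= 2.795 g/mL

2.795 g/mL


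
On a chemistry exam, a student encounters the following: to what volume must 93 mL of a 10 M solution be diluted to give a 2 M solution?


C1V1 = C2V2
10 × 93 = 2 × V2
V2 = 930/2 = 465.0 mL

465.0 mL


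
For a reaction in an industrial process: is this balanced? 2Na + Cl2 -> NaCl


Equation: 2Na + Cl2 -> NaCl
Check atoms: Cl: 2≠1, Na: 2≠1
Not balanced

No, not balanced


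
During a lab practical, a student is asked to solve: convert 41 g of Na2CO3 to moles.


M(Na2CO3) = 105.99 g/mol
n = mass/M = 41/105.99 = 0.3868 mol

0.3868 mol


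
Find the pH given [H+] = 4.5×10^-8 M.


pH = -log10([H+]) = -log10(4.5×10^-8)
= 8 - log10(4.5)
= 8 - 0.65
= 7.35

7.35


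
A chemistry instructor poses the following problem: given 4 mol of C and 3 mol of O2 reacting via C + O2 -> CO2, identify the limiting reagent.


Mole ratio available / coefficient:
  C: 4/1 = 4.000
  O2: 3/1 = 3.000
Smaller ratio is limiting.

O2


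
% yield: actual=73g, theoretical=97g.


% yield = actual/theoretical × 100
= 73/97 × 100
= 75.26%

75.26%


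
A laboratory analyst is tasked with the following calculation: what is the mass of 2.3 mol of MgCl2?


M(MgCl2) = 95.21 g/mol
mass = n × M = 2.3 × 95.21 = 218.98 g

218.98 g


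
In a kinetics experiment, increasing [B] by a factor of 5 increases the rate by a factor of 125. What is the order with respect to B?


rate ∝ [B]^n
5^n = 125 → n = 3
Order in B: 3

3


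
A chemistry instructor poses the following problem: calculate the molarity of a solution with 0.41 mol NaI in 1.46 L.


M = n/V = 0.41/1.46 = 0.281 mol/L

0.281 M


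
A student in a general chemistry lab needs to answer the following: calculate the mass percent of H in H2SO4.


M(H2SO4) = 2×1.008 + 1×32.07 + 4×16.0 = 98.086 g/mol
Mass of H = 2 × 1.008 = 2.016 g/mol
% H = 2.016/98.086 × 100 = 2.06%

2.06%


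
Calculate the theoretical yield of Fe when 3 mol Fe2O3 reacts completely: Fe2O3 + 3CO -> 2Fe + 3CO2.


Mole ratio Fe:Fe2O3 = 2:1
n(Fe) = 3 × 2/1 = 6.000 mol
mass = 6.000 × 55.85 = 335.1 g

335.1 g


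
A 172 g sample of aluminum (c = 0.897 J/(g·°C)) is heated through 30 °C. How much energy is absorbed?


q = mcΔT = 172 × 0.897 × 30
= 4628.52 J

4628.52 J


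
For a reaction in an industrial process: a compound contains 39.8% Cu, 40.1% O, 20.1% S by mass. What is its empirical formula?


Assume 100 g sample. Moles of each element:
  Cu: 39.8/63.55 = 0.626 mol
  O: 40.1/16.0 = 2.506 mol
  S: 20.1/32.07 = 0.627 mol
Divide by smallest (0.626):
  Cu: 0.626/0.626 = 1.0
  O: 2.506/0.626 = 4.0
  S: 0.627/0.626 = 1.0
Empirical formula: CuSO4

CuSO4


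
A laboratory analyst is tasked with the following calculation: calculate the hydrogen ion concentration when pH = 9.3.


[H+] = 10^(-pH) = 10^(-9.3)
= 5.01×10^-10 M

5.01×10^-10 M


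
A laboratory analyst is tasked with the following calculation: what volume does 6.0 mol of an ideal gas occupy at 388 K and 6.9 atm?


PV = nRT  (R = 0.08206 L·atm/(mol·K))
V = nRT/P = 6.0×0.08206×388/6.9
= 27.686 L

27.686 L


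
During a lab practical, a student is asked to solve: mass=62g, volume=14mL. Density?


ρ = mass/volume
= 62/14
= 4.429 g/mL

4.429 g/mL


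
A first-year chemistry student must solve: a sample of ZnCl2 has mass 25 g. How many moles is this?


M(ZnCl2) = 136.28 g/mol
n = mass/M = 25/136.28 = 0.1834 mol

0.1834 mol


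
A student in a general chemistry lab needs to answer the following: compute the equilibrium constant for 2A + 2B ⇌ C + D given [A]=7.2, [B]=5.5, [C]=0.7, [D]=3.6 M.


Kc = [C][D]/([A]^2[B]^2)
= (0.7^1 × 3.6^1)/(7.2^2 × 5.5^2)
= 2.52/1568.16
= 0.001607

0.001607


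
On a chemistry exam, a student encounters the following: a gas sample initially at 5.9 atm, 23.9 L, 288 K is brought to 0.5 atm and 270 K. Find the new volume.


P1V1/T1 = P2V2/T2
V2 = P1V1T2/(T1P2)
= 5.9×23.9×270/(288×0.5)
= 264.394 L

264.394 L


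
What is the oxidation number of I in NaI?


halide: -1
Oxidation number: -1

-1


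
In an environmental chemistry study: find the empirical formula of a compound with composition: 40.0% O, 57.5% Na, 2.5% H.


Assume 100 g sample. Moles of each element:
  O: 40.0/16.0 = 2.5 mol
  Na: 57.5/22.99 = 2.501 mol
  H: 2.5/1.008 = 2.48 mol
Divide by smallest (2.48):
  O: 2.5/2.48 = 1.01
  Na: 2.501/2.48 = 1.01
  H: 2.48/2.48 = 1.0
Empirical formula: NaOH

NaOH


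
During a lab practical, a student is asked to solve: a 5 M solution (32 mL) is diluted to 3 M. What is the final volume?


C1V1 = C2V2
5 × 32 = 3 × V2
V2 = 160/3 = 53.33 mL

53.33 mL


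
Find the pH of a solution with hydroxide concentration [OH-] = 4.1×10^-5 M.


pOH = -log10([OH-]) = -log10(4.1×10^-5)
= 5 - log10(4.1) = 4.39
pH = 14 - pOH = 14 - 4.39 = 9.61

9.61


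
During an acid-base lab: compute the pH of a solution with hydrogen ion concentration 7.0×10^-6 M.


pH = -log10([H+]) = -log10(7.0×10^-6)
= 6 - log10(7.0)
= 6 - 0.85
= 5.15

5.15


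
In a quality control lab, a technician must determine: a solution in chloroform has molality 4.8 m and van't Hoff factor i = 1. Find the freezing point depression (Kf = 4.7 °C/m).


ΔTf = Kf × m × i
= 4.7 × 4.8 × 1
= 22.56 °C

22.56 °C


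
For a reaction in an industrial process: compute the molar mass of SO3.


M(SO3) = 1×32.07 + 3×16.0
= 32.07 + 48.0
= 80.07 g/mol

80.07 g/mol


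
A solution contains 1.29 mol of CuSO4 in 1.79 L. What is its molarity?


M = n/V = 1.29/1.79 = 0.721 mol/L

0.721 M


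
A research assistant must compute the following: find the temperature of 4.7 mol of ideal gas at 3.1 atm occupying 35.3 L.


PV = nRT  (R = 0.08206 L·atm/(mol·K))
T = PV/(nR) = 3.1×35.3/(4.7×0.08206)
= 109.43/0.385682
= 283.73 K

283.73 K


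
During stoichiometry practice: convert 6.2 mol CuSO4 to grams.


M(CuSO4) = 159.62 g/mol
mass = n × M = 6.2 × 159.62 = 989.64 g

989.64 g


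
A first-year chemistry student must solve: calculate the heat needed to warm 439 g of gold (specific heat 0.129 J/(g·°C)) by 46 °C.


q = mcΔT = 439 × 0.129 × 46
= 2605.03 J

2605.03 J


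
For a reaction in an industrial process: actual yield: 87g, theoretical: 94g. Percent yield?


% yield = actual/theoretical × 100
= 87/94 × 100
= 92.55%

92.55%


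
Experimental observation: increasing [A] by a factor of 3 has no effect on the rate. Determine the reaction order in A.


rate ∝ [A]^n
rate ∝ [A]^0
Order in A: 0

0


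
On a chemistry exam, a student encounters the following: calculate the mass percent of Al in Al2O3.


M(Al2O3) = 2×26.98 + 3×16.0 = 101.96 g/mol
Mass of Al = 2 × 26.98 = 53.96 g/mol
% Al = 53.96/101.96 × 100 = 52.92%

52.92%


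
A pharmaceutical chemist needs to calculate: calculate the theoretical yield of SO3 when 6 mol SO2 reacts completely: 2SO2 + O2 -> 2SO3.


Mole ratio SO3:SO2 = 2:2
n(SO3) = 6 × 2/2 = 6.000 mol
mass = 6.000 × 80.07 = 480.42 g

480.42 g


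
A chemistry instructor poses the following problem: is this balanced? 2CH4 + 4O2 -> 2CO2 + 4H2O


Equation: 2CH4 + 4O2 -> 2CO2 + 4H2O
Check atoms: C: 2=2, H: 8=8, O: 8=8
Balanced

Yes, balanced


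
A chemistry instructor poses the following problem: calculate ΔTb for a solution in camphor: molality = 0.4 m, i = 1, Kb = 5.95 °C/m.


ΔTb = Kb × m × i
= 5.95 × 0.4 × 1
= 2.38 °C

2.38 °C


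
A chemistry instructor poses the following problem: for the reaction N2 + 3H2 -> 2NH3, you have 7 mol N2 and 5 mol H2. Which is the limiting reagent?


Mole ratio available / coefficient:
  N2: 7/1 = 7.000
  H2: 5/3 = 1.667
Smaller ratio is limiting.

H2


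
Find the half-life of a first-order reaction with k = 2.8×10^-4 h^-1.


t½ = ln2/k = 0.693147/(2.8×10^-4 h^-1)
= 2476 h

2476 h


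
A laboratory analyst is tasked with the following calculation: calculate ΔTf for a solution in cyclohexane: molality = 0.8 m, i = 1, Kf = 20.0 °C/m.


ΔTf = Kf × m × i
= 20.0 × 0.8 × 1
= 16.0 °C

16.0 °C


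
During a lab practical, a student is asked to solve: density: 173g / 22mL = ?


ρ = mass/volume
= 173/22
= 7.864 g/mL

7.864 g/mL


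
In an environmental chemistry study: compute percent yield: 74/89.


% yield = actual/theoretical × 100
= 74/89 × 100
= 83.15%

83.15%


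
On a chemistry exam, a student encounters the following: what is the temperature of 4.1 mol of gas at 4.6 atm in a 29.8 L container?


PV = nRT  (R = 0.08206 L·atm/(mol·K))
T = PV/(nR) = 4.6×29.8/(4.1×0.08206)
= 137.08/0.336446
= 407.44 K

407.44 K


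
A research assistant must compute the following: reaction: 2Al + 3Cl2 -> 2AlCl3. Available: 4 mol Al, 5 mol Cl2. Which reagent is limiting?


Mole ratio available / coefficient:
  Al: 4/2 = 2.000
  Cl2: 5/3 = 1.667
Smaller ratio is limiting.

Cl2


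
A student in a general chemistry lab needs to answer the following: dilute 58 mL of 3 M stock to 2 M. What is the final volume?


C1V1 = C2V2
3 × 58 = 2 × V2
V2 = 174/2 = 87.0 mL

87.0 mL


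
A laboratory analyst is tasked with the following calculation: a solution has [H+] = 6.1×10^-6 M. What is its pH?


pH = -log10([H+]) = -log10(6.1×10^-6)
= 6 - log10(6.1)
= 6 - 0.79
= 5.21

5.21


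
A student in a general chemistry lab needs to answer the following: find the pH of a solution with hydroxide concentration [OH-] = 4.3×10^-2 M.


pOH = -log10([OH-]) = -log10(4.3×10^-2)
= 2 - log10(4.3) = 1.37
pH = 14 - pOH = 14 - 1.37 = 12.63

12.63


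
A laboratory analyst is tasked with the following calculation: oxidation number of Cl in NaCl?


halide: -1
Oxidation number: -1

-1


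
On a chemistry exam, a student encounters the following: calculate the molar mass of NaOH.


M(NaOH) = 1×22.99 + 1×16.0 + 1×1.008
= 22.99 + 16.0 + 1.01
= 40.0 g/mol

40.0 g/mol


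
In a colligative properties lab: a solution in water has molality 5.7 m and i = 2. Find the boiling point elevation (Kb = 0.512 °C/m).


ΔTb = Kb × m × i
= 0.512 × 5.7 × 2
= 5.8368 °C

5.8368 °C


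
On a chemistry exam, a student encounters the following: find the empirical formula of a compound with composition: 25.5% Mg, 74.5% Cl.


Assume 100 g sample. Moles of each element:
  Mg: 25.5/24.31 = 1.049 mol
  Cl: 74.5/35.45 = 2.102 mol
Divide by smallest (1.049):
  Mg: 1.049/1.049 = 1.0
  Cl: 2.102/1.049 = 2.0
Empirical formula: MgCl2

MgCl2


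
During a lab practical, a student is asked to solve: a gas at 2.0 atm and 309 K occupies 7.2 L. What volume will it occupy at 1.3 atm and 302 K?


P1V1/T1 = P2V2/T2
V2 = P1V1T2/(T1P2)
= 2.0×7.2×302/(309×1.3)
= 10.826 L

10.826 L


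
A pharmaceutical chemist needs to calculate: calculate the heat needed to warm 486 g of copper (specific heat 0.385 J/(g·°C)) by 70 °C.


q = mcΔT = 486 × 0.385 × 70
= 13097.70 J

13097.70 J


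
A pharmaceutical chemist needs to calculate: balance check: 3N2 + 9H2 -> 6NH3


Equation: 3N2 + 9H2 -> 6NH3
Check atoms: H: 18=18, N: 6=6
Balanced

Yes, balanced


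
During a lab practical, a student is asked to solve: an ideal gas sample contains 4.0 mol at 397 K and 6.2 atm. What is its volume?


PV = nRT  (R = 0.08206 L·atm/(mol·K))
V = nRT/P = 4.0×0.08206×397/6.2
= 21.018 L

21.018 L


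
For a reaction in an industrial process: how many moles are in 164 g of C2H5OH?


M(C2H5OH) = 46.07 g/mol
n = mass/M = 164/46.07 = 3.5598 mol

3.5598 mol


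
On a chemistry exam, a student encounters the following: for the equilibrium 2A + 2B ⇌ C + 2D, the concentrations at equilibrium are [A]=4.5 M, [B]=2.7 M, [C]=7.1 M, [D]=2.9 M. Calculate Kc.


Kc = [C][D]^2/([A]^2[B]^2)
= (7.1^1 × 2.9^2)/(4.5^2 × 2.7^2)
= 59.711/147.6225
= 0.4045

0.4045


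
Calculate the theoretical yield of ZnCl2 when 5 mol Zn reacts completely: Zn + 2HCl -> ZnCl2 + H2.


Mole ratio ZnCl2:Zn = 1:1
n(ZnCl2) = 5 × 1/1 = 5.000 mol
mass = 5.000 × 136.28 = 681.4 g

681.4 g


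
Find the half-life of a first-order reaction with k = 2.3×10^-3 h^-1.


t½ = ln2/k = 0.693147/(2.3×10^-3 h^-1)
= 301.4 h

301.4 h


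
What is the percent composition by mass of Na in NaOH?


M(NaOH) = 1×22.99 + 1×16.0 + 1×1.008 = 39.998 g/mol
Mass of Na = 1 × 22.99 = 22.99 g/mol
% Na = 22.99/39.998 × 100 = 57.48%

57.48%


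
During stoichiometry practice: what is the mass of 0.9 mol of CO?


M(CO) = 28.01 g/mol
mass = n × M = 0.9 × 28.01 = 25.21 g

25.21 g


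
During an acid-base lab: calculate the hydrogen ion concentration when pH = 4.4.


[H+] = 10^(-pH) = 10^(-4.4)
= 3.98×10^-5 M

3.98×10^-5 M


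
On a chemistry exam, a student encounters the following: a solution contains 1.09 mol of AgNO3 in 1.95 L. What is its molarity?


M = n/V = 1.09/1.95 = 0.559 mol/L

0.559 M


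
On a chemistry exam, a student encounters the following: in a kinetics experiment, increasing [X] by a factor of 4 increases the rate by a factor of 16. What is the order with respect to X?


rate ∝ [X]^n
4^n = 16 → n = 2
Order in X: 2

2


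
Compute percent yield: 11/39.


% yield = actual/theoretical × 100
= 11/39 × 100
= 28.21%

28.21%


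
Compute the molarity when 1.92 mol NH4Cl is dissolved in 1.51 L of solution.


M = n/V = 1.92/1.51 = 1.272 mol/L

1.272 M


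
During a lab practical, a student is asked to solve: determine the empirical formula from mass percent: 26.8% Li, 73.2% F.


Assume 100 g sample. Moles of each element:
  Li: 26.8/6.94 = 3.862 mol
  F: 73.2/19.0 = 3.853 mol
Divide by smallest (3.853):
  Li: 3.862/3.853 = 1.0
  F: 3.853/3.853 = 1.0
Empirical formula: LiF

LiF


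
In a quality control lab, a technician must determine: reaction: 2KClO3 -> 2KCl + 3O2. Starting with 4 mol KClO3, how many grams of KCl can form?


Mole ratio KCl:KClO3 = 2:2
n(KCl) = 4 × 2/2 = 4.000 mol
mass = 4.000 × 74.55 = 298.2 g

298.2 g


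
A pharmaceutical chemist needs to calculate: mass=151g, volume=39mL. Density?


ρ = mass/volume
= 151/39
= 3.872 g/mL

3.872 g/mL


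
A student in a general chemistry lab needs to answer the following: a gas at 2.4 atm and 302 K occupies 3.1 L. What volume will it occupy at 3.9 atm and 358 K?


P1V1/T1 = P2V2/T2
V2 = P1V1T2/(T1P2)
= 2.4×3.1×358/(302×3.9)
= 2.261 L

2.261 L


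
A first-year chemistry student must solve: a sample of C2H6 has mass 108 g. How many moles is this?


M(C2H6) = 30.07 g/mol
n = mass/M = 108/30.07 = 3.5916 mol

3.5916 mol


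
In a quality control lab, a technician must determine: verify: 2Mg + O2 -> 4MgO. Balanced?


Equation: 2Mg + O2 -> 4MgO
Check atoms: Mg: 2≠4, O: 2≠4
Not balanced

No, not balanced


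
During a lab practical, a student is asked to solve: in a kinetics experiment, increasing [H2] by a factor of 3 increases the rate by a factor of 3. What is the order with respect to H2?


rate ∝ [H2]^n
3^n = 3 → n = 1
Order in H2: 1

1


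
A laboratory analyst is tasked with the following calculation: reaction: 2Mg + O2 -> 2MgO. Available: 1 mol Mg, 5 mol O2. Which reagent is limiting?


Mole ratio available / coefficient:
  Mg: 1/2 = 0.500
  O2: 5/1 = 5.000
Smaller ratio is limiting.

Mg


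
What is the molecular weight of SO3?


M(SO3) = 1×32.07 + 3×16.0
= 32.07 + 48.0
= 80.07 g/mol

80.07 g/mol


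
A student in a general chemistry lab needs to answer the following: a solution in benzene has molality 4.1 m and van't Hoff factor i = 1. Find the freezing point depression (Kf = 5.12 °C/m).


ΔTf = Kf × m × i
= 5.12 × 4.1 × 1
= 20.992 °C

20.992 °C


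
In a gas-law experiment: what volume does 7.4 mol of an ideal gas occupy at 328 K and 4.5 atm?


PV = nRT  (R = 0.08206 L·atm/(mol·K))
V = nRT/P = 7.4×0.08206×328/4.5
= 44.261 L

44.261 L


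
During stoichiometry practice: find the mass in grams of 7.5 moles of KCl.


M(KCl) = 74.55 g/mol
mass = n × M = 7.5 × 74.55 = 559.13 g

559.13 g


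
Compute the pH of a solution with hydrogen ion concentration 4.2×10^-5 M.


pH = -log10([H+]) = -log10(4.2×10^-5)
= 5 - log10(4.2)
= 5 - 0.62
= 4.38

4.38


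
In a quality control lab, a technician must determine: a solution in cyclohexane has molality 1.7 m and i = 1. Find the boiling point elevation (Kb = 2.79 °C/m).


ΔTb = Kb × m × i
= 2.79 × 1.7 × 1
= 4.743 °C

4.743 °C


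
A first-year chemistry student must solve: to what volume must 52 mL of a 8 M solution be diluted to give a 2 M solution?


C1V1 = C2V2
8 × 52 = 2 × V2
V2 = 416/2 = 208.0 mL

208.0 mL


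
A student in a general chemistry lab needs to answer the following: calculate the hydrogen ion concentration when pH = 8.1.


[H+] = 10^(-pH) = 10^(-8.1)
= 7.94×10^-9 M

7.94×10^-9 M


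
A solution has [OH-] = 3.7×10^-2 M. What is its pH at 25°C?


pOH = -log10([OH-]) = -log10(3.7×10^-2)
= 2 - log10(3.7) = 1.43
pH = 14 - pOH = 14 - 1.43 = 12.57

12.57


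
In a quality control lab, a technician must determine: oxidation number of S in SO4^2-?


x + 4(-2) = -2, so x = +6
Oxidation number: +6

+6


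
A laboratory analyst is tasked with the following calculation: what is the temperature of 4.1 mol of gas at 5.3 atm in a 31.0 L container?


PV = nRT  (R = 0.08206 L·atm/(mol·K))
T = PV/(nR) = 5.3×31.0/(4.1×0.08206)
= 164.30/0.336446
= 488.34 K

488.34 K


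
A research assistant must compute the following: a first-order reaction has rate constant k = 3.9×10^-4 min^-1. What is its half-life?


t½ = ln2/k = 0.693147/(3.9×10^-4 min^-1)
= 1777 min

1777 min


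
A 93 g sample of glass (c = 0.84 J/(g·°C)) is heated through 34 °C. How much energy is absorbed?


q = mcΔT = 93 × 0.84 × 34
= 2656.08 J

2656.08 J


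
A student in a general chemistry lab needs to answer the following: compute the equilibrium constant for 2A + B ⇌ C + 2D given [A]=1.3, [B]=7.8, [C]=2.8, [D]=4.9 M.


Kc = [C][D]^2/([A]^2[B])
= (2.8^1 × 4.9^2)/(1.3^2 × 7.8^1)
= 67.228/13.182
= 5.100

5.100


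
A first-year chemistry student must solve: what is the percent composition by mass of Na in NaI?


M(NaI) = 1×22.99 + 1×126.9 = 149.89 g/mol
Mass of Na = 1 × 22.99 = 22.99 g/mol
% Na = 22.99/149.89 × 100 = 15.34%

15.34%


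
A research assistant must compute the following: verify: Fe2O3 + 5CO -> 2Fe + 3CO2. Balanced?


Equation: Fe2O3 + 5CO -> 2Fe + 3CO2
Check atoms: C: 5≠3, Fe: 2=2, O: 8≠6
Not balanced

No, not balanced


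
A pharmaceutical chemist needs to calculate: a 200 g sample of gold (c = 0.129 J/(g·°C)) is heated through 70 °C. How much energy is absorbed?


q = mcΔT = 200 × 0.129 × 70
= 1806.00 J

1806.00 J


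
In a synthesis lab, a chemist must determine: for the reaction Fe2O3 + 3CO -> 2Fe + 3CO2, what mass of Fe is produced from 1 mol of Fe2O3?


Mole ratio Fe:Fe2O3 = 2:1
n(Fe) = 1 × 2/1 = 2.000 mol
mass = 2.000 × 55.85 = 111.7 g

111.7 g


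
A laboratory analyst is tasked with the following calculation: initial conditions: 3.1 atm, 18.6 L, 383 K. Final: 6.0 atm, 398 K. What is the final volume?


P1V1/T1 = P2V2/T2
V2 = P1V1T2/(T1P2)
= 3.1×18.6×398/(383×6.0)
= 9.986 L

9.986 L


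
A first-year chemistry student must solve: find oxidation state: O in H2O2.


Peroxide: O is -1
Oxidation number: -1

-1


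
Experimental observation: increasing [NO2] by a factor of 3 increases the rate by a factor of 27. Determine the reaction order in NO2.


rate ∝ [NO2]^n
3^n = 27 → n = 3
Order in NO2: 3

3


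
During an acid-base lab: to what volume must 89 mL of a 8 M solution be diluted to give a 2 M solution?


C1V1 = C2V2
8 × 89 = 2 × V2
V2 = 712/2 = 356.0 mL

356.0 mL


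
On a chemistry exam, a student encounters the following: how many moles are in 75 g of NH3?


M(NH3) = 17.03 g/mol
n = mass/M = 75/17.03 = 4.404 mol

4.404 mol


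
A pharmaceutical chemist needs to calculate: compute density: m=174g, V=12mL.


ρ = mass/volume
= 174/12
= 14.5 g/mL

14.5 g/mL


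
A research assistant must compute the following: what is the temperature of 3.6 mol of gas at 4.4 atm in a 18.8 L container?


PV = nRT  (R = 0.08206 L·atm/(mol·K))
T = PV/(nR) = 4.4×18.8/(3.6×0.08206)
= 82.72/0.295416
= 280.01 K

280.01 K


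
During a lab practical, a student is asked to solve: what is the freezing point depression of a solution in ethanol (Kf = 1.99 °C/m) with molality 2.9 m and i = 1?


ΔTf = Kf × m × i
= 1.99 × 2.9 × 1
= 5.771 °C

5.771 °C


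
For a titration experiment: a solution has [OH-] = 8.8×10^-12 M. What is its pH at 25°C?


pOH = -log10([OH-]) = -log10(8.8×10^-12)
= 12 - log10(8.8) = 11.06
pH = 14 - pOH = 14 - 11.06 = 2.94

2.94


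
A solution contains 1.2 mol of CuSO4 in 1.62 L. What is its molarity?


M = n/V = 1.2/1.62 = 0.741 mol/L

0.741 M


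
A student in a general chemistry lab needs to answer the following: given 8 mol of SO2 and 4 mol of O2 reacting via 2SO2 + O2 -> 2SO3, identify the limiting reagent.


Mole ratio available / coefficient:
  SO2: 8/2 = 4.000
  O2: 4/1 = 4.000
Smaller ratio is limiting.

neither (stoichiometric); SO2 and O2 are fully consumed


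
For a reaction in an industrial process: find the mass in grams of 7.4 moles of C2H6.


M(C2H6) = 30.07 g/mol
mass = n × M = 7.4 × 30.07 = 222.52 g

222.52 g


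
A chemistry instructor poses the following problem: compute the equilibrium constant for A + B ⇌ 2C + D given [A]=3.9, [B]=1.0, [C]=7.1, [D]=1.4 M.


Kc = [C]^2[D]/([A][B])
= (7.1^2 × 1.4^1)/(3.9^1 × 1.0^1)
= 70.574/3.9
= 18.10

18.10


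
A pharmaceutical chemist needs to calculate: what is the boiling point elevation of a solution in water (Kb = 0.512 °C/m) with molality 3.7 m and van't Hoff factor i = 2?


ΔTb = Kb × m × i
= 0.512 × 3.7 × 2
= 3.7888 °C

3.7888 °C


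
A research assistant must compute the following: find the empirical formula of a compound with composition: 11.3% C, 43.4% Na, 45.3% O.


Assume 100 g sample. Moles of each element:
  C: 11.3/12.01 = 0.941 mol
  Na: 43.4/22.99 = 1.888 mol
  O: 45.3/16.0 = 2.831 mol
Divide by smallest (0.941):
  C: 0.941/0.941 = 1.0
  Na: 1.888/0.941 = 2.01
  O: 2.831/0.941 = 3.01
Empirical formula: Na2CO3

Na2CO3


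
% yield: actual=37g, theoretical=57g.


% yield = actual/theoretical × 100
= 37/57 × 100
= 64.91%

64.91%


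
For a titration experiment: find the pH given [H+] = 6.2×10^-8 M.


pH = -log10([H+]) = -log10(6.2×10^-8)
= 8 - log10(6.2)
= 8 - 0.79
= 7.21

7.21


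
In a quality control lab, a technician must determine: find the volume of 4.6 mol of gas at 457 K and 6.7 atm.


PV = nRT  (R = 0.08206 L·atm/(mol·K))
V = nRT/P = 4.6×0.08206×457/6.7
= 25.747 L

25.747 L


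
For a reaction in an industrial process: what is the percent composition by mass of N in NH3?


M(NH3) = 1×14.01 + 3×1.008 = 17.034 g/mol
Mass of N = 1 × 14.01 = 14.01 g/mol
% N = 14.01/17.034 × 100 = 82.25%

82.25%


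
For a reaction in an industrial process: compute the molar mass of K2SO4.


M(K2SO4) = 2×39.1 + 1×32.07 + 4×16.0
= 78.2 + 32.07 + 64.0
= 174.27 g/mol

174.27 g/mol


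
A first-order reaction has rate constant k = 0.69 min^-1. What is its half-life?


t½ = ln2/k = 0.693147/(0.69 min^-1)
= 1.005 min

1.005 min


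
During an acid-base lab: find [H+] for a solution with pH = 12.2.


[H+] = 10^(-pH) = 10^(-12.2)
= 6.31×10^-13 M

6.31×10^-13 M


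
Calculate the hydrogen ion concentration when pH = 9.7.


[H+] = 10^(-pH) = 10^(-9.7)
= 2.0×10^-10 M

2.0×10^-10 M


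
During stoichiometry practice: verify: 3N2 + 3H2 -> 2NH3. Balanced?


Equation: 3N2 + 3H2 -> 2NH3
Check atoms: H: 6=6, N: 6≠2
Not balanced

No, not balanced


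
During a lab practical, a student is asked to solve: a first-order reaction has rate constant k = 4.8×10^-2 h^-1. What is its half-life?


t½ = ln2/k = 0.693147/(4.8×10^-2 h^-1)
= 14.44 h

14.44 h


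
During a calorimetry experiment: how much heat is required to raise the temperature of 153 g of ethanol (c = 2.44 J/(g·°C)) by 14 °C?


q = mcΔT = 153 × 2.44 × 14
= 5226.48 J

5226.48 J


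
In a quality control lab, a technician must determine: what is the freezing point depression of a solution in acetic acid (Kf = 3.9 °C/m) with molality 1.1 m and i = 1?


ΔTf = Kf × m × i
= 3.9 × 1.1 × 1
= 4.29 °C

4.29 °C


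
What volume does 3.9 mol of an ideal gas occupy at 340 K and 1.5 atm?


PV = nRT  (R = 0.08206 L·atm/(mol·K))
V = nRT/P = 3.9×0.08206×340/1.5
= 72.541 L

72.541 L


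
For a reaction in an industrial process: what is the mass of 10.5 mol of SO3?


M(SO3) = 80.07 g/mol
mass = n × M = 10.5 × 80.07 = 840.74 g

840.74 g


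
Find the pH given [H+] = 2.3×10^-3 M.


pH = -log10([H+]) = -log10(2.3×10^-3)
= 3 - log10(2.3)
= 3 - 0.36
= 2.64

2.64


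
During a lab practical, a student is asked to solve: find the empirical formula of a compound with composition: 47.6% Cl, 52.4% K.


Assume 100 g sample. Moles of each element:
  Cl: 47.6/35.45 = 1.343 mol
  K: 52.4/39.1 = 1.34 mol
Divide by smallest (1.34):
  Cl: 1.343/1.34 = 1.0
  K: 1.34/1.34 = 1.0
Empirical formula: KCl

KCl


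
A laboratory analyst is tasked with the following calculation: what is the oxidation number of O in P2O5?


O is usually -2
Oxidation number: -2

-2


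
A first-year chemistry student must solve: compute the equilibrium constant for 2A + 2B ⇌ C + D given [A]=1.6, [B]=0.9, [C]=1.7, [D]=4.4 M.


Kc = [C][D]/([A]^2[B]^2)
= (1.7^1 × 4.4^1)/(1.6^2 × 0.9^2)
= 7.48/2.0736
= 3.607

3.607


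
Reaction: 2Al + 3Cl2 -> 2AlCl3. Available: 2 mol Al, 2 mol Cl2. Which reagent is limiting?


Mole ratio available / coefficient:
  Al: 2/2 = 1.000
  Cl2: 2/3 = 0.667
Smaller ratio is limiting.

Cl2


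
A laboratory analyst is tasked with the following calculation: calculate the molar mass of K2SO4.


M(K2SO4) = 2×39.1 + 1×32.07 + 4×16.0
= 78.2 + 32.07 + 64.0
= 174.27 g/mol

174.27 g/mol


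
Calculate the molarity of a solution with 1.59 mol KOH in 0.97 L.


M = n/V = 1.59/0.97 = 1.639 mol/L

1.639 M


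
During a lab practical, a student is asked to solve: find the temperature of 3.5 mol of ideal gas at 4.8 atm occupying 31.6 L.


PV = nRT  (R = 0.08206 L·atm/(mol·K))
T = PV/(nR) = 4.8×31.6/(3.5×0.08206)
= 151.68/0.287210
= 528.12 K

528.12 K
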